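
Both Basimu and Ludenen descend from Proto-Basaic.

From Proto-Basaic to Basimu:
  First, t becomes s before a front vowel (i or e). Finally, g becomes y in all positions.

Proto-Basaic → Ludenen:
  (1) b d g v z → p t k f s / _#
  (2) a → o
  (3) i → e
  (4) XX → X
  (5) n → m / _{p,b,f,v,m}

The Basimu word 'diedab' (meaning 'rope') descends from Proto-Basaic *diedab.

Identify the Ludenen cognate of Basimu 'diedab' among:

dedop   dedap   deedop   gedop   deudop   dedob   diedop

Ludenen: start from *diedab.
  rule 1 (final devoicing): diedab → diedap
  rule 2 (vowel merger): diedap → diedop
  rule 3 (vowel merger): diedop → deedop
  rule 4 (degemination): deedop → dedop
  rule 5: no change — dedop
  ⇒ Ludenen dedop
The other candidates each miss or misapply at least one Ludenen change.

dedop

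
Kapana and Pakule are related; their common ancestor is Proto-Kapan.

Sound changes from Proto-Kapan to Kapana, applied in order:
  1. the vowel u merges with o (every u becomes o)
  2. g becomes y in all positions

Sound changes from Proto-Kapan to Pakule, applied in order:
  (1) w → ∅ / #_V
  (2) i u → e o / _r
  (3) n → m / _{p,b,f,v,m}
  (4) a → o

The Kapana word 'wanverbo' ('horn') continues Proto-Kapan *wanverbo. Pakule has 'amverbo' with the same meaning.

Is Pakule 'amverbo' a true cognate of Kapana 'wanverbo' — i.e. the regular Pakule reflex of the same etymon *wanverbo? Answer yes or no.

Derive the expected Pakule reflex of *wanverbo:
Pakule: start from *wanverbo.
  rule 1 (glide loss): wanverbo → anverbo
  rule 2: no change — anverbo
  rule 3 (nasal place assimilation): anverbo → amverbo
  rule 4 (vowel merger): amverbo → omverbo
  ⇒ Pakule omverbo
The regular Pakule reflex would be 'omverbo', but the attested form is 'amverbo'. The correspondence is irregular, so they are not cognates (the Pakule form has a different source).

no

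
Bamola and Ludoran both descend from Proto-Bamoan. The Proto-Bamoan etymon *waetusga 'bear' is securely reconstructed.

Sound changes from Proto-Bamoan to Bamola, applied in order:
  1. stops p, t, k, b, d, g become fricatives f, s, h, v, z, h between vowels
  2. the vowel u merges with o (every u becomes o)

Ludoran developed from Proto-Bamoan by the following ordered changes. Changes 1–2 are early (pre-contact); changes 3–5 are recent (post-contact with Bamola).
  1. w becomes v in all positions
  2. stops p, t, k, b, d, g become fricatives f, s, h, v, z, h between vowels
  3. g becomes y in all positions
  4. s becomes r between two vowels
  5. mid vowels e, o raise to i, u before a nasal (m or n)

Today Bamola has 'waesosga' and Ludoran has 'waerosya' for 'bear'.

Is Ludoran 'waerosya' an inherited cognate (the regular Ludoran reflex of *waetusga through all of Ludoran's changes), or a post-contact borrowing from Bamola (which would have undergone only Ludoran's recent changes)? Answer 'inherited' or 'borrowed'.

borrowed

If inherited, *waetusga would pass through all of Ludoran's changes:
Ludoran: start from *waetusga.
  rule 1 (unconditioned shift): waetusga → vaetusga
  rule 2 (intervocalic lenition): vaetusga → vaesusga
  rule 3 (unconditioned shift): vaesusga → vaesusya
  rule 4 (rhotacism): vaesusya → vaerusya
  rule 5: no change — vaerusya
  ⇒ Ludoran vaerusya
If borrowed from Bamola 'waesosga' after the early changes, it would undergo only the recent ones:
  rule 3 (unconditioned shift): waesosga → waesosya
  rule 4 (rhotacism): waesosya → waerosya
  rule 5 (pre-nasal raising): no change (waerosya)
  ⇒ as a loan: waerosya
Ludoran 'waerosya' matches the loan outcome 'waerosya', not the inherited 'vaerusya' — it skipped the early Ludoran changes, so it was borrowed from Bamola.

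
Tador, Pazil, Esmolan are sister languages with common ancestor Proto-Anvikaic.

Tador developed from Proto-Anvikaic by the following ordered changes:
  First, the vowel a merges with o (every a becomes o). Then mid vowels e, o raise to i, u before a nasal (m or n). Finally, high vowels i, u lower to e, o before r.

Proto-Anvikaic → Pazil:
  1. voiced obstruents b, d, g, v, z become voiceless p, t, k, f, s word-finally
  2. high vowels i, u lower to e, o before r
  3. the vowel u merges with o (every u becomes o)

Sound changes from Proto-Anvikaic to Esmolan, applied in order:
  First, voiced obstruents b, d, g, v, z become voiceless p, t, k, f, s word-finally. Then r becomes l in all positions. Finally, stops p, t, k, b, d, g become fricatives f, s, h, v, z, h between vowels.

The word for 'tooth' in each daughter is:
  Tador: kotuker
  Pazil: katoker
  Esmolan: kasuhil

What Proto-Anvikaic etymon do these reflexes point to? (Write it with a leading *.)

*katukir

Position 3: Tador has t, Pazil has t, Esmolan has s. Tador preserves t here (none of its changes turn any other segment into t), so the proto-segment is *t.
Position 6: Tador has e, Pazil has e, Esmolan has i. Esmolan preserves i here (none of its changes turn any other segment into i), so the proto-segment is *i.
Verify the candidate proto-form against each daughter:
Tador: start from *katukir.
  rule 1 (vowel merger): katukir → kotukir
  rule 2: no change — kotukir
  rule 3 (pre-rhotic lowering): kotukir → kotuker
  ⇒ Tador kotuker
Pazil: *katukir
  katukir (rule 1 does not apply)
  katukir → katuker   [pre-rhotic lowering]
  katuker → katoker   [vowel merger]
  giving Pazil katoker.
Esmolan: start from *katukir.
  rule 1: no change — katukir
  rule 2 (unconditioned shift): katukir → katukil
  rule 3 (intervocalic lenition): katukil → kasuhil
  ⇒ Esmolan kasuhil
No other proto-form is consistent with every reflex, so the reconstruction is *katukir.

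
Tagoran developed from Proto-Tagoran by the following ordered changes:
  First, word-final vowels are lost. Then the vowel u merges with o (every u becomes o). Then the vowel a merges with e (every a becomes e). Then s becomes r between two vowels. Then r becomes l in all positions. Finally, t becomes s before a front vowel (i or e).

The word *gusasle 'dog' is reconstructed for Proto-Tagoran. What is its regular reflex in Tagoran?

golesl

Tagoran: start from *gusasle.
  rule 1 (apocope): gusasle → gusasl
  rule 2 (vowel merger): gusasl → gosasl
  rule 3 (vowel merger): gosasl → gosesl
  rule 4 (rhotacism): gosesl → goresl
  rule 5 (unconditioned shift): goresl → golesl
  rule 6: no change — golesl
  ⇒ Tagoran golesl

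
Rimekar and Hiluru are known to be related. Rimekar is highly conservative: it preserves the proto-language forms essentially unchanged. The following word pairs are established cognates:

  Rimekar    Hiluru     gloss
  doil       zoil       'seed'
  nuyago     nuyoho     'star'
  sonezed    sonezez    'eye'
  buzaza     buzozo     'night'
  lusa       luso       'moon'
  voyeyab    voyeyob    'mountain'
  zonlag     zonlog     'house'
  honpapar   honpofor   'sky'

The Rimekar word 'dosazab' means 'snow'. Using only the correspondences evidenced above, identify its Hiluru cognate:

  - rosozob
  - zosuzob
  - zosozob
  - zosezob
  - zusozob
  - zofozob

zosozob

doil ~ zoil — Rimekar d corresponds to Hiluru z word-initially before a back vowel.
nuyago ~ nuyoho, buzaza ~ buzozo — Rimekar a corresponds to Hiluru o after a consonant, before a consonant other than r, m, n, p, b, f, v.
voyeyab ~ voyeyob — Rimekar a corresponds to Hiluru o after a consonant, before a labial obstruent.
Applying these to Rimekar 'dosazab':
  dosazab → zosazab   (d→z word-initially before a back vowel)
  zosazab → zosozab   (a→o after a consonant, before a consonant other than r, m, n, p, b, f, v)
  zosozab → zosozob   (a→o after a consonant, before a labial obstruent)
So the Hiluru cognate is 'zosozob'.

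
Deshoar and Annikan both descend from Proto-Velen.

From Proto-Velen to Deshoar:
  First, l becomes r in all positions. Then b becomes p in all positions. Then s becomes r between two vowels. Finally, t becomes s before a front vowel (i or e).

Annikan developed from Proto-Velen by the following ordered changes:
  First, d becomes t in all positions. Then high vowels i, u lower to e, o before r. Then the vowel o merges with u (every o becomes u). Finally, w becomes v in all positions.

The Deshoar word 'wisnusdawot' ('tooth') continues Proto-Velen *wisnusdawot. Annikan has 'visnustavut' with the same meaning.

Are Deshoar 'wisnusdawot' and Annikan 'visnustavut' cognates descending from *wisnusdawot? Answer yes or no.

yes

Derive the expected Annikan reflex of *wisnusdawot:
Annikan: start from *wisnusdawot.
  rule 1 (unconditioned shift): wisnusdawot → wisnustawot
  rule 2: no change — wisnustawot
  rule 3 (vowel merger): wisnustawot → wisnustawut
  rule 4 (unconditioned shift): wisnustawut → visnustavut
  ⇒ Annikan visnustavut
Annikan 'visnustavut' matches the regular reflex exactly, so the pair is cognate.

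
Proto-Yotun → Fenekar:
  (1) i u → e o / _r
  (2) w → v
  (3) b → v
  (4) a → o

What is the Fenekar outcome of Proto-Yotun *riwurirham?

Fenekar: start from *riwurirham.
  rule 1 (pre-rhotic lowering): riwurirham → riworerham
  rule 2 (unconditioned shift): riworerham → rivorerham
  rule 3: no change — rivorerham
  rule 4 (vowel merger): rivorerham → rivorerhom
  ⇒ Fenekar rivorerhom

rivorerhom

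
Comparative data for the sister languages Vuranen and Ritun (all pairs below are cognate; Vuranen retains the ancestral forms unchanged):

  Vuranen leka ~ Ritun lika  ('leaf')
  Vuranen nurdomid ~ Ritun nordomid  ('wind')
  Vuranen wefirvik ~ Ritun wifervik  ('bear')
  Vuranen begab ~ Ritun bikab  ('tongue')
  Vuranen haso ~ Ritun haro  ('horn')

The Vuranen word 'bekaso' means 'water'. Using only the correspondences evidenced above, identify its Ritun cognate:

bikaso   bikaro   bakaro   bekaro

bikaro

leka ~ lika, begab ~ bikab — Vuranen e corresponds to Ritun i after a consonant, before a consonant other than r, m, n, p, b, f, v.
haso ~ haro — Vuranen s corresponds to Ritun r between vowels (before a back vowel).
Applying these to Vuranen 'bekaso':
  bekaso → bikaso   (e→i after a consonant, before a consonant other than r, m, n, p, b, f, v)
  bikaso → bikaro   (s→r between vowels (before a back vowel))
So the Ritun cognate is 'bikaro'.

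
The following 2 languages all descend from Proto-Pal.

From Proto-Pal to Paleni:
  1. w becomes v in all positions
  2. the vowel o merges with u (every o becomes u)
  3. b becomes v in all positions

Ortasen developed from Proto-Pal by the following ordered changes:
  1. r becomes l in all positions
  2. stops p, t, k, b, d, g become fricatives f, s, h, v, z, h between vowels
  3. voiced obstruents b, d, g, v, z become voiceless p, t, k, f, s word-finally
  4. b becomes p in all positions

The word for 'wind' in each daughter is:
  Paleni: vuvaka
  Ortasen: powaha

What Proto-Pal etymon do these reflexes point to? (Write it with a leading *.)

Position 3: Paleni has v, Ortasen has w. Ortasen preserves w here (none of its changes turn any other segment into w), so the proto-segment is *w.
Position 2: Paleni has u, Ortasen has o. Ortasen preserves o here (none of its changes turn any other segment into o), so the proto-segment is *o.
Position 1: Paleni has v, Ortasen has p. Taking the neighbouring segments as reconstructed: Paleni v could go back to *b or *v or *w; Ortasen p could go back to *p or *b — the one source consistent with every daughter is *b.
This points to *bowaka. Verify forward in each daughter:
Paleni: *bowaka
  bowaka → bovaka   [unconditioned shift]
  bovaka → buvaka   [vowel merger]
  buvaka → vuvaka   [unconditioned shift]
  giving Paleni vuvaka.
Ortasen: *bowaka > bowaha > powaha  (by intervocalic lenition, unconditioned shift)
*bowaka is the unique common source.

*bowaka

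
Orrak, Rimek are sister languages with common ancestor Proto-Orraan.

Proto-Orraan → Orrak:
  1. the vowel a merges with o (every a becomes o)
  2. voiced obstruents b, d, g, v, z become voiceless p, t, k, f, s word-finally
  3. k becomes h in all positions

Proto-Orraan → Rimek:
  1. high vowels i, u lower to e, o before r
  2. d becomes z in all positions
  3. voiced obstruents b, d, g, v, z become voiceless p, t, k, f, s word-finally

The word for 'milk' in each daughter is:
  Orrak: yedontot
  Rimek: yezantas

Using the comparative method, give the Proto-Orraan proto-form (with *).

Position 3: Orrak has d, Rimek has z. Orrak preserves d here (none of its changes turn any other segment into d), so the proto-segment is *d.
Position 4: Orrak has o, Rimek has a. Rimek preserves a here (none of its changes turn any other segment into a), so the proto-segment is *a.
This points to *yedantad. Verify forward in each daughter:
Orrak: *yedantad
  yedantad → yedontod   [vowel merger]
  yedontod → yedontot   [final devoicing]
  yedontot (rule 3 does not apply)
  giving Orrak yedontot.
Rimek: *yedantad
  yedantad (rule 1 does not apply)
  yedantad → yezantaz   [unconditioned shift]
  yezantaz → yezantas   [final devoicing]
  giving Rimek yezantas.
Only *yedantad yields all of Orrak yedontot, Rimek yezantas.

*yedantad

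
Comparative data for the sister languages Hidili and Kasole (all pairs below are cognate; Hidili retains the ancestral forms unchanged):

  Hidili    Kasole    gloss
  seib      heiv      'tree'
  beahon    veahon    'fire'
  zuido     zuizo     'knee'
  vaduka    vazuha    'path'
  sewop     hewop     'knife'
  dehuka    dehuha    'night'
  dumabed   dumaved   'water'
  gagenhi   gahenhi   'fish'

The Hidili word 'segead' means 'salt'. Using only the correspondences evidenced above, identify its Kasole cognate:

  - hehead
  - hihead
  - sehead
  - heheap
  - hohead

hehead

seib ~ heiv, sewop ~ hewop — Hidili s corresponds to Kasole h word-initially before a front vowel.
gagenhi ~ gahenhi — Hidili g corresponds to Kasole h between vowels (before a front vowel).
Applying these to Hidili 'segead':
  segead → hegead   (s→h word-initially before a front vowel)
  hegead → hehead   (g→h between vowels (before a front vowel))
So the Kasole cognate is 'hehead'.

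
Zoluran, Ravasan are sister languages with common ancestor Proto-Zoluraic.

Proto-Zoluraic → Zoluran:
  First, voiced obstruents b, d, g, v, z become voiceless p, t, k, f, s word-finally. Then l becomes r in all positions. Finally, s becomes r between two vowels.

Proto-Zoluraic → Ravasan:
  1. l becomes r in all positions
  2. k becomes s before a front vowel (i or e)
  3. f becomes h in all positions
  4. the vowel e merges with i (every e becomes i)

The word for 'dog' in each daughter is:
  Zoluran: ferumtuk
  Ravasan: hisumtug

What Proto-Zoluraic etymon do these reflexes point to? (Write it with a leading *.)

*fesumtug

Position 2: Zoluran has e, Ravasan has i. Zoluran preserves e here (none of its changes turn any other segment into e), so the proto-segment is *e.
Position 1: Zoluran has f, Ravasan has h. Taking the neighbouring segments as reconstructed: Zoluran f can only go back to *f; Ravasan h could go back to *f or *h — the one source consistent with every daughter is *f.
Continuing position by position gives *fesumtug; check it forward:
Zoluran: *fesumtug > fesumtuk > ferumtuk  (by final devoicing, rhotacism)
Ravasan: *fesumtug > hesumtug > hisumtug  (by unconditioned shift, vowel merger)
*fesumtug is the unique common source.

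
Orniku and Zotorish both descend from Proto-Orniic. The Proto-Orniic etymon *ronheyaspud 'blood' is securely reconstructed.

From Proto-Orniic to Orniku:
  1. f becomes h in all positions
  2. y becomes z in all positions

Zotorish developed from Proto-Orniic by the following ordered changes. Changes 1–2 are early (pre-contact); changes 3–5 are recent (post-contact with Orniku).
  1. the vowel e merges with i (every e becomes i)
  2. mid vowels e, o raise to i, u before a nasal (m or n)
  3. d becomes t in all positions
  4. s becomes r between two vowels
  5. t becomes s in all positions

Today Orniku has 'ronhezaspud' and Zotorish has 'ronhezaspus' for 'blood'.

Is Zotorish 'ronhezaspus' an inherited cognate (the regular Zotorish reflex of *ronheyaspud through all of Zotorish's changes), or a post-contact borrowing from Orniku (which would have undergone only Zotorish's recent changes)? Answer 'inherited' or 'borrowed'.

borrowed

If inherited, *ronheyaspud would pass through all of Zotorish's changes:
Zotorish: start from *ronheyaspud.
  rule 1 (vowel merger): ronheyaspud → ronhiyaspud
  rule 2 (pre-nasal raising): ronhiyaspud → runhiyaspud
  rule 3 (unconditioned shift): runhiyaspud → runhiyasput
  rule 4: no change — runhiyasput
  rule 5 (unconditioned shift): runhiyasput → runhiyaspus
  ⇒ Zotorish runhiyaspus
If borrowed from Orniku 'ronhezaspud' after the early changes, it would undergo only the recent ones:
  rule 3 (unconditioned shift): ronhezaspud → ronhezasput
  rule 4 (rhotacism): no change (ronhezasput)
  rule 5 (unconditioned shift): ronhezasput → ronhezaspus
  ⇒ as a loan: ronhezaspus
Zotorish 'ronhezaspus' matches the loan outcome 'ronhezaspus', not the inherited 'runhiyaspus' — it skipped the early Zotorish changes, so it was borrowed from Orniku.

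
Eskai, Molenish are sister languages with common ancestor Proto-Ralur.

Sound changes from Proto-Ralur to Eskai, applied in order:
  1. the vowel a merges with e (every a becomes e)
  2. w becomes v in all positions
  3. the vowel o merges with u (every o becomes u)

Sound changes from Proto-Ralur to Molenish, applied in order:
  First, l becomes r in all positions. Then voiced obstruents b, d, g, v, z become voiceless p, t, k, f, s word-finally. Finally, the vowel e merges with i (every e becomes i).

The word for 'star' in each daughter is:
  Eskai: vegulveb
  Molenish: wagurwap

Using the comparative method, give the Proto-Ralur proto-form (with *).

*wagulwab

Position 1: Eskai has v, Molenish has w. Molenish preserves w here (none of its changes turn any other segment into w), so the proto-segment is *w.
Position 6: Eskai has v, Molenish has w. Molenish preserves w here (none of its changes turn any other segment into w), so the proto-segment is *w.
Continuing position by position gives *wagulwab; check it forward:
Eskai: *wagulwab > wegulweb > vegulveb  (by vowel merger, unconditioned shift)
Molenish: *wagulwab
  wagulwab → wagurwab   [unconditioned shift]
  wagurwab → wagurwap   [final devoicing]
  wagurwap (rule 3 does not apply)
  giving Molenish wagurwap.
Only *wagulwab yields all of Eskai vegulveb, Molenish wagurwap.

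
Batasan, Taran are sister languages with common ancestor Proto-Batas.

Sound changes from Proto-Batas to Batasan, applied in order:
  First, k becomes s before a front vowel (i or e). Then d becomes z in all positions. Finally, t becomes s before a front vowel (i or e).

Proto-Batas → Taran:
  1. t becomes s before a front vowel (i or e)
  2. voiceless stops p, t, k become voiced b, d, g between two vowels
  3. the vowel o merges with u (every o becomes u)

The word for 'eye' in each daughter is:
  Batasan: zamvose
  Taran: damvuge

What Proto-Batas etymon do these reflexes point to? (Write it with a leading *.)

*damvoke

Position 5: Batasan has o, Taran has u. Batasan preserves o here (none of its changes turn any other segment into o), so the proto-segment is *o.
Position 6: Batasan has s, Taran has g. Taking the neighbouring segments as reconstructed: Batasan s could go back to *t or *k or *s; Taran g could go back to *k or *g — the one source consistent with every daughter is *k.
Verify the candidate proto-form against each daughter:
Batasan: *damvoke > damvose > zamvose  (by palatalisation, unconditioned shift)
Taran: start from *damvoke.
  rule 1: no change — damvoke
  rule 2 (intervocalic voicing): damvoke → damvoge
  rule 3 (vowel merger): damvoge → damvuge
  ⇒ Taran damvuge
Only *damvoke yields all of Batasan zamvose, Taran damvuge.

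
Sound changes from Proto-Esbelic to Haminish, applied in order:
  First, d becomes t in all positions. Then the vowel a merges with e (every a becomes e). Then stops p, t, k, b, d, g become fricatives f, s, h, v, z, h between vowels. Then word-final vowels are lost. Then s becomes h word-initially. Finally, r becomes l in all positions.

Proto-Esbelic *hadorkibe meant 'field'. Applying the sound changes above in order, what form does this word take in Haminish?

hesolkiv

Haminish: *hadorkibe > hatorkibe > hetorkibe > hesorkive > hesorkiv > hesolkiv  (by unconditioned shift, vowel merger, intervocalic lenition, apocope, unconditioned shift)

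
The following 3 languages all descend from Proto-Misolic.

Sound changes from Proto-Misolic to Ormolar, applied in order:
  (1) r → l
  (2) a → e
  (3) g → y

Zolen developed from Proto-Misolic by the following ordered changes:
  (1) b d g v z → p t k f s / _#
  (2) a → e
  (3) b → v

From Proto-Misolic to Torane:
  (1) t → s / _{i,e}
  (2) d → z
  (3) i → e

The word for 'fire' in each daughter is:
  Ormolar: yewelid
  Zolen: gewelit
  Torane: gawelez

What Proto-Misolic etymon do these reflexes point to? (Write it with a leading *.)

*gawelid

Position 2: Ormolar has e, Zolen has e, Torane has a. Torane preserves a here (none of its changes turn any other segment into a), so the proto-segment is *a.
Position 6: Ormolar has i, Zolen has i, Torane has e. Ormolar preserves i here (none of its changes turn any other segment into i), so the proto-segment is *i.
Verify the candidate proto-form against each daughter:
Ormolar: *gawelid
  gawelid (rule 1 does not apply)
  gawelid → gewelid   [vowel merger]
  gewelid → yewelid   [unconditioned shift]
  giving Ormolar yewelid.
Zolen: start from *gawelid.
  rule 1 (final devoicing): gawelid → gawelit
  rule 2 (vowel merger): gawelit → gewelit
  rule 3: no change — gewelit
  ⇒ Zolen gewelit
Torane: *gawelid > gaweliz > gawelez  (by unconditioned shift, vowel merger)
No other proto-form is consistent with every reflex, so the reconstruction is *gawelid.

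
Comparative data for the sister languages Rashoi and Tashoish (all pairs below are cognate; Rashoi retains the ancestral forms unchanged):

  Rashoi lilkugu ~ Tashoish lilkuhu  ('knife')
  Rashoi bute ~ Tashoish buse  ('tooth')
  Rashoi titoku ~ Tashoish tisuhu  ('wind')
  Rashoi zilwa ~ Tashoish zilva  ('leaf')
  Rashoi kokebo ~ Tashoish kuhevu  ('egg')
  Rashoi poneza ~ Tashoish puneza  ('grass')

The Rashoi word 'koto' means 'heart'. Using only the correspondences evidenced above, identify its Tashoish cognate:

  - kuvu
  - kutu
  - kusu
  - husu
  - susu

titoku ~ tisuhu, kokebo ~ kuhevu — Rashoi o corresponds to Tashoish u after a consonant, before a consonant other than r, m, n, p, b, f, v.
titoku ~ tisuhu — Rashoi t corresponds to Tashoish s between vowels (before a back vowel).
kokebo ~ kuhevu — Rashoi o corresponds to Tashoish u word-finally.
Applying these to Rashoi 'koto':
  koto → kuto   (o→u after a consonant, before a consonant other than r, m, n, p, b, f, v)
  kuto → kuso   (t→s between vowels (before a back vowel))
  kuso → kusu   (o→u word-finally)
So the Tashoish cognate is 'kusu'.

kusu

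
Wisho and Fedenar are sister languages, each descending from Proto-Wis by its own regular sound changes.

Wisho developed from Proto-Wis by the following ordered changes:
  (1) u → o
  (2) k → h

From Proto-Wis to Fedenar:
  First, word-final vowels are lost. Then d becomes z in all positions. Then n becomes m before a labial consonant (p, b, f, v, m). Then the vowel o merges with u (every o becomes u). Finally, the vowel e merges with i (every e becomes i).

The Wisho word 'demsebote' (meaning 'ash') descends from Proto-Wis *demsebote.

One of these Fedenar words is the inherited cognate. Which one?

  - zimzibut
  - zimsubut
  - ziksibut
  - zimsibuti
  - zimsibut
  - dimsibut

Fedenar: start from *demsebote.
  rule 1 (apocope): demsebote → demsebot
  rule 2 (unconditioned shift): demsebot → zemsebot
  rule 3: no change — zemsebot
  rule 4 (vowel merger): zemsebot → zemsebut
  rule 5 (vowel merger): zemsebut → zimsibut
  ⇒ Fedenar zimsibut
The other candidates each miss or misapply at least one Fedenar change.

zimsibut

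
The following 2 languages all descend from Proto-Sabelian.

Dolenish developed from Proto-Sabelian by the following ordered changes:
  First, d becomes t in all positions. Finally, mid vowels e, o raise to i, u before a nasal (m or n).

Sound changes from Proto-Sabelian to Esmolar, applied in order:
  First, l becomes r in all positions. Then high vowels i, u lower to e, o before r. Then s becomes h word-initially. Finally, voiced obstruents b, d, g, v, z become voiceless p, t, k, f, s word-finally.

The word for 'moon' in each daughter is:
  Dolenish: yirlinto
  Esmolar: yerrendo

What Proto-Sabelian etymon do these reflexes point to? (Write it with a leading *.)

*yirlendo

Position 5: Dolenish has i, Esmolar has e. Taking the neighbouring segments as reconstructed: Dolenish i could go back to *e or *i; Esmolar e can only go back to *e — the one source consistent with every daughter is *e.
Position 7: Dolenish has t, Esmolar has d. Esmolar preserves d here (none of its changes turn any other segment into d), so the proto-segment is *d.
This points to *yirlendo. Verify forward in each daughter:
Dolenish: *yirlendo
  yirlendo → yirlento   [unconditioned shift]
  yirlento → yirlinto   [pre-nasal raising]
  giving Dolenish yirlinto.
Esmolar: *yirlendo > yirrendo > yerrendo  (by unconditioned shift, pre-rhotic lowering)
No other proto-form is consistent with every reflex, so the reconstruction is *yirlendo.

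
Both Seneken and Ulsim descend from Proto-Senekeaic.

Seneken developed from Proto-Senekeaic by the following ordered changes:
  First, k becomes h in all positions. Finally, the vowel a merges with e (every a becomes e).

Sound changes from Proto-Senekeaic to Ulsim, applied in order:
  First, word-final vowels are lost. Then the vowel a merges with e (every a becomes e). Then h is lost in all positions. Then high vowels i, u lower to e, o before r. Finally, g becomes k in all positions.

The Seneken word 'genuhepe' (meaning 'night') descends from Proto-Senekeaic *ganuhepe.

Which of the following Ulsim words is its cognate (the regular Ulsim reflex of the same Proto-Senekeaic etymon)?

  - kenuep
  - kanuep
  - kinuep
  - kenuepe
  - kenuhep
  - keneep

kenuep

Ulsim: start from *ganuhepe.
  rule 1 (apocope): ganuhepe → ganuhep
  rule 2 (vowel merger): ganuhep → genuhep
  rule 3 (h-loss): genuhep → genuep
  rule 4: no change — genuep
  rule 5 (unconditioned shift): genuep → kenuep
  ⇒ Ulsim kenuep
Only 'kenuep' matches the regular Ulsim development of *ganuhepe.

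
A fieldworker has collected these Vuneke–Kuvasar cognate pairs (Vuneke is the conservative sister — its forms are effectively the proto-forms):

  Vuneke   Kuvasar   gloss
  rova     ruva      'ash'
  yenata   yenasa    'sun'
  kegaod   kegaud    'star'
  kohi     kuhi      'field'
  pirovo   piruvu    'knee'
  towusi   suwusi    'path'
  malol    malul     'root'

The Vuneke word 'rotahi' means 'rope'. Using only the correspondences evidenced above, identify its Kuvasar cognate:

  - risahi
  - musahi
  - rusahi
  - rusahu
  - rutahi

kohi ~ kuhi, towusi ~ suwusi — Vuneke o corresponds to Kuvasar u after a consonant, before a consonant other than r, m, n, p, b, f, v.
yenata ~ yenasa — Vuneke t corresponds to Kuvasar s between vowels (before a back vowel).
Applying these to Vuneke 'rotahi':
  rotahi → rutahi   (o→u after a consonant, before a consonant other than r, m, n, p, b, f, v)
  rutahi → rusahi   (t→s between vowels (before a back vowel))
So the Kuvasar cognate is 'rusahi'.

rusahi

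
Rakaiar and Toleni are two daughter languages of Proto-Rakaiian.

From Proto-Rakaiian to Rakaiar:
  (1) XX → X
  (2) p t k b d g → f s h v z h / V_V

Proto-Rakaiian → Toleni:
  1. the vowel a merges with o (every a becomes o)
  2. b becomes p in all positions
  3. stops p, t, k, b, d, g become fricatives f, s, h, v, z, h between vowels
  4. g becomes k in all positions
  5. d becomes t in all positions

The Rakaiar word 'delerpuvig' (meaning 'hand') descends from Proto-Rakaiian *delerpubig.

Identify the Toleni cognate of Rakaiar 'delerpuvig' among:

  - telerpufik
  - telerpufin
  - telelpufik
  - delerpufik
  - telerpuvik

telerpufik

Toleni: *delerpubig > delerpupig > delerpufig > delerpufik > telerpufik  (by unconditioned shift, intervocalic lenition, unconditioned shift, unconditioned shift)
Only 'telerpufik' matches the regular Toleni development of *delerpubig.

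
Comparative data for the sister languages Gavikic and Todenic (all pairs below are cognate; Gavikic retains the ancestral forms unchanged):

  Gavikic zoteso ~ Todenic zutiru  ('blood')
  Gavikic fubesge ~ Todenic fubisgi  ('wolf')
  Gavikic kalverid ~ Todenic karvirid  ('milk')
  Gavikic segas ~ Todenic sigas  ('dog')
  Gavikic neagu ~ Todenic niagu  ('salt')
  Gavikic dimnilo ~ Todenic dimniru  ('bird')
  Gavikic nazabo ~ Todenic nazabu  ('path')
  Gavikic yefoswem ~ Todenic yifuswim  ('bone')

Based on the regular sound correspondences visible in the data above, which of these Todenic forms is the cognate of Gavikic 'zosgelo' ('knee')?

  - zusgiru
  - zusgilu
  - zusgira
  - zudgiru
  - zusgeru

zoteso ~ zutiru, yefoswem ~ yifuswim — Gavikic o corresponds to Todenic u after a consonant, before a consonant other than r, m, n, p, b, f, v.
zoteso ~ zutiru, fubesge ~ fubisgi — Gavikic e corresponds to Todenic i after a consonant, before a consonant other than r, m, n, p, b, f, v.
dimnilo ~ dimniru — Gavikic l corresponds to Todenic r between vowels (before a back vowel).
zoteso ~ zutiru, dimnilo ~ dimniru — Gavikic o corresponds to Todenic u word-finally.
Applying these to Gavikic 'zosgelo':
  zosgelo → zusgelo   (o→u after a consonant, before a consonant other than r, m, n, p, b, f, v)
  zusgelo → zusgilo   (e→i after a consonant, before a consonant other than r, m, n, p, b, f, v)
  zusgilo → zusgiro   (l→r between vowels (before a back vowel))
  zusgiro → zusgiru   (o→u word-finally)
So the Todenic cognate is 'zusgiru'.

zusgiru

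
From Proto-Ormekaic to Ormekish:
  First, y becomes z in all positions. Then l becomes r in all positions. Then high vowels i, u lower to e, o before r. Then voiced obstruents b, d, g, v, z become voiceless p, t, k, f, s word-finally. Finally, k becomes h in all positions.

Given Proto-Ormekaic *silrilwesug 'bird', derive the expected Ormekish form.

serrerwesuh

Ormekish: start from *silrilwesug.
  rule 1: no change — silrilwesug
  rule 2 (unconditioned shift): silrilwesug → sirrirwesug
  rule 3 (pre-rhotic lowering): sirrirwesug → serrerwesug
  rule 4 (final devoicing): serrerwesug → serrerwesuk
  rule 5 (unconditioned shift): serrerwesuk → serrerwesuh
  ⇒ Ormekish serrerwesuh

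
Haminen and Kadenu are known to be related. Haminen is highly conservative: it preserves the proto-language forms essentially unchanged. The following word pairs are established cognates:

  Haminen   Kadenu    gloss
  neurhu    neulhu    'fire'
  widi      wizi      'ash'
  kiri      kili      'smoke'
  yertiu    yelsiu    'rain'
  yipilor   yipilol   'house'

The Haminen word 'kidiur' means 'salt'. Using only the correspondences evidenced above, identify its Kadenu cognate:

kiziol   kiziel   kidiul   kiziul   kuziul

kiziul

widi ~ wizi — Haminen d corresponds to Kadenu z between vowels (before a front vowel).
yipilor ~ yipilol — Haminen r corresponds to Kadenu l word-finally.
Applying these to Haminen 'kidiur':
  kidiur → kiziur   (d→z between vowels (before a front vowel))
  kiziur → kiziul   (r→l word-finally)
So the Kadenu cognate is 'kiziul'.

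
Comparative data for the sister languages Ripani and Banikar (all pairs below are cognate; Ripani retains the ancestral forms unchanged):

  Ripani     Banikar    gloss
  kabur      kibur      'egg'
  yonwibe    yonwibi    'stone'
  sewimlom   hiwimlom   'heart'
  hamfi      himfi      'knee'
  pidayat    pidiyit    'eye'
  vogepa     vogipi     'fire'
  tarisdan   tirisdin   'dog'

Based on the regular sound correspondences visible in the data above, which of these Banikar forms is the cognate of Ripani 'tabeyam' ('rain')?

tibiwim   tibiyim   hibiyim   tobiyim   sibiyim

kabur ~ kibur — Ripani a corresponds to Banikar i after a consonant, before a labial obstruent.
sewimlom ~ hiwimlom — Ripani e corresponds to Banikar i after a consonant, before a consonant other than r, m, n, p, b, f, v.
hamfi ~ himfi — Ripani a corresponds to Banikar i after a consonant, before a nasal.
Applying these to Ripani 'tabeyam':
  tabeyam → tibeyam   (a→i after a consonant, before a labial obstruent)
  tibeyam → tibiyam   (e→i after a consonant, before a consonant other than r, m, n, p, b, f, v)
  tibiyam → tibiyim   (a→i after a consonant, before a nasal)
So the Banikar cognate is 'tibiyim'.

tibiyim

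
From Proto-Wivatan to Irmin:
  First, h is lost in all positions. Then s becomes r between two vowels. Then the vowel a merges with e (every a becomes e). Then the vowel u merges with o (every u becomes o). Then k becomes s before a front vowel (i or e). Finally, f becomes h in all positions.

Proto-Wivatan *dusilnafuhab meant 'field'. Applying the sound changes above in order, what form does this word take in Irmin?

dorilnehoeb

Irmin: start from *dusilnafuhab.
  rule 1 (h-loss): dusilnafuhab → dusilnafuab
  rule 2 (rhotacism): dusilnafuab → durilnafuab
  rule 3 (vowel merger): durilnafuab → durilnefueb
  rule 4 (vowel merger): durilnefueb → dorilnefoeb
  rule 5: no change — dorilnefoeb
  rule 6 (unconditioned shift): dorilnefoeb → dorilnehoeb
  ⇒ Irmin dorilnehoeb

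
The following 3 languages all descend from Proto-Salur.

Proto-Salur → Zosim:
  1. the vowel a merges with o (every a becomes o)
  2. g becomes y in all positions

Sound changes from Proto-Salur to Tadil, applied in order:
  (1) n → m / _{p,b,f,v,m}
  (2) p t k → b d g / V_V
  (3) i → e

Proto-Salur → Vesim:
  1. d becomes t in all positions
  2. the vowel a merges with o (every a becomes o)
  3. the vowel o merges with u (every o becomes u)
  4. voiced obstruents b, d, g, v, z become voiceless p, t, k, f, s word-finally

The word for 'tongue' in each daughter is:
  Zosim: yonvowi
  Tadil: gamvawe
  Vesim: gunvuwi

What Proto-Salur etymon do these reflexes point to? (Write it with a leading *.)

Position 7: Zosim has i, Tadil has e, Vesim has i. Zosim preserves i here (none of its changes turn any other segment into i), so the proto-segment is *i.
Position 1: Zosim has y, Tadil has g, Vesim has g. Vesim preserves g here (none of its changes turn any other segment into g), so the proto-segment is *g.
Position 2: Zosim has o, Tadil has a, Vesim has u. Tadil preserves a here (none of its changes turn any other segment into a), so the proto-segment is *a.
Continuing position by position gives *ganvawi; check it forward:
Zosim: *ganvawi
  ganvawi → gonvowi   [vowel merger]
  gonvowi → yonvowi   [unconditioned shift]
  giving Zosim yonvowi.
Tadil: *ganvawi
  ganvawi → gamvawi   [nasal place assimilation]
  gamvawi (rule 2 does not apply)
  gamvawi → gamvawe   [vowel merger]
  giving Tadil gamvawe.
Vesim: *ganvawi
  ganvawi (rule 1 does not apply)
  ganvawi → gonvowi   [vowel merger]
  gonvowi → gunvuwi   [vowel merger]
  gunvuwi (rule 4 does not apply)
  giving Vesim gunvuwi.
Only *ganvawi yields all of Zosim yonvowi, Tadil gamvawe, Vesim gunvuwi.

*ganvawi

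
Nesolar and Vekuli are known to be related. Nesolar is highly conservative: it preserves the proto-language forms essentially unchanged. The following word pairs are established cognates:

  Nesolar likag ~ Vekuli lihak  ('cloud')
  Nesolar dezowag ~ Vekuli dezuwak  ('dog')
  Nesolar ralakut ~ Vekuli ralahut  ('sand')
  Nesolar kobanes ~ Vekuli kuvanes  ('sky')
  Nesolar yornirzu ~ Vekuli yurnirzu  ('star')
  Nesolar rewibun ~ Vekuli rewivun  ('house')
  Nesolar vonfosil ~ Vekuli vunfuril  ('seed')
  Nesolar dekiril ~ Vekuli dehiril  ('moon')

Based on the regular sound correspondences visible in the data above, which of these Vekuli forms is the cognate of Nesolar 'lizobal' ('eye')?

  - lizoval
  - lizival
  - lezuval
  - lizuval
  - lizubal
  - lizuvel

kobanes ~ kuvanes — Nesolar o corresponds to Vekuli u after a consonant, before a labial obstruent.
kobanes ~ kuvanes — Nesolar b corresponds to Vekuli v between vowels (before a back vowel).
Applying these to Nesolar 'lizobal':
  lizobal → lizubal   (o→u after a consonant, before a labial obstruent)
  lizubal → lizuval   (b→v between vowels (before a back vowel))
So the Vekuli cognate is 'lizuval'.

lizuval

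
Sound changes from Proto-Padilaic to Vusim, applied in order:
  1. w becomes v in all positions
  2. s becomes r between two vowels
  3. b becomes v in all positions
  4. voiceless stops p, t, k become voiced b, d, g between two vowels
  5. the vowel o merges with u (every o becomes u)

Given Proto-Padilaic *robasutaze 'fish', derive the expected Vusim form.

ruvarudaze

Vusim: *robasutaze
  robasutaze (rule 1 does not apply)
  robasutaze → robarutaze   [rhotacism]
  robarutaze → rovarutaze   [unconditioned shift]
  rovarutaze → rovarudaze   [intervocalic voicing]
  rovarudaze → ruvarudaze   [vowel merger]
  giving Vusim ruvarudaze.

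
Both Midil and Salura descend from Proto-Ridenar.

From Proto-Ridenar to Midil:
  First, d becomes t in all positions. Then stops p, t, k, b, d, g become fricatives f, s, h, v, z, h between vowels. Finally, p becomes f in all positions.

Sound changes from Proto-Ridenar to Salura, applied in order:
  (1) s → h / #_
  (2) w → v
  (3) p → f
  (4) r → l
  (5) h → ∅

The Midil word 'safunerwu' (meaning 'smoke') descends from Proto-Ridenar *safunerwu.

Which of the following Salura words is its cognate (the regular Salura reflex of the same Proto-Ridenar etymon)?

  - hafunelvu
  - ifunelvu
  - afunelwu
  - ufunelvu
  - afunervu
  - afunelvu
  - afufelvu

afunelvu

Salura: start from *safunerwu.
  rule 1 (debuccalisation): safunerwu → hafunerwu
  rule 2 (unconditioned shift): hafunerwu → hafunervu
  rule 3: no change — hafunervu
  rule 4 (unconditioned shift): hafunervu → hafunelvu
  rule 5 (h-loss): hafunelvu → afunelvu
  ⇒ Salura afunelvu
The other candidates each miss or misapply at least one Salura change.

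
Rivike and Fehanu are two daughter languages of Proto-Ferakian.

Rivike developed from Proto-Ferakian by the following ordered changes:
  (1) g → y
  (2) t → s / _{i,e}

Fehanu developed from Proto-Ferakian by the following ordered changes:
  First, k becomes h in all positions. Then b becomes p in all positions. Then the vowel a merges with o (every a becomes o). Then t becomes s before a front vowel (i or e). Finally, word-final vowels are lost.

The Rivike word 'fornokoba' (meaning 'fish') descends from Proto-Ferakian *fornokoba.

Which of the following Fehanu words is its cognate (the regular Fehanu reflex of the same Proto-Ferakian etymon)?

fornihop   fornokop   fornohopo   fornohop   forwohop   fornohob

Fehanu: *fornokoba
  fornokoba → fornohoba   [unconditioned shift]
  fornohoba → fornohopa   [unconditioned shift]
  fornohopa → fornohopo   [vowel merger]
  fornohopo (rule 4 does not apply)
  fornohopo → fornohop   [apocope]
  giving Fehanu fornohop.
Among the options, 'fornohop' alone shows every Fehanu change applied in order.

fornohop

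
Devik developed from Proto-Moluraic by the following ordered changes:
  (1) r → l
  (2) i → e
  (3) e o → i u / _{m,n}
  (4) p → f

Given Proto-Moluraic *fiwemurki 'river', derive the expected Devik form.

Devik: *fiwemurki > fiwemulki > fewemulke > fewimulke  (by unconditioned shift, vowel merger, pre-nasal raising)

fewimulke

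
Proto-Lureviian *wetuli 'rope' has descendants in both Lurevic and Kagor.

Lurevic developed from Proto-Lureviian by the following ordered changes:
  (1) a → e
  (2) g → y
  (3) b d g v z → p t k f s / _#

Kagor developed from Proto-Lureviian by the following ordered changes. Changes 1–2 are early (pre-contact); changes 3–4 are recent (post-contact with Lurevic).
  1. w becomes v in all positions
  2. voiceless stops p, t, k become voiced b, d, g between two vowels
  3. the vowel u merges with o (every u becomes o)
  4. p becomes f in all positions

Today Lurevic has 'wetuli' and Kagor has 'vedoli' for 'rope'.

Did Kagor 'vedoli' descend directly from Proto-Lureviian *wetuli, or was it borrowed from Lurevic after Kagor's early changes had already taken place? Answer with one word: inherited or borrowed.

If inherited, *wetuli would pass through all of Kagor's changes:
Kagor: start from *wetuli.
  rule 1 (unconditioned shift): wetuli → vetuli
  rule 2 (intervocalic voicing): vetuli → veduli
  rule 3 (vowel merger): veduli → vedoli
  rule 4: no change — vedoli
  ⇒ Kagor vedoli
If borrowed from Lurevic 'wetuli' after the early changes, it would undergo only the recent ones:
  rule 3 (vowel merger): wetuli → wetoli
  rule 4 (unconditioned shift): no change (wetoli)
  ⇒ as a loan: wetoli
Kagor 'vedoli' matches the inherited outcome exactly, so it is an inherited cognate, not a loan.

inherited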